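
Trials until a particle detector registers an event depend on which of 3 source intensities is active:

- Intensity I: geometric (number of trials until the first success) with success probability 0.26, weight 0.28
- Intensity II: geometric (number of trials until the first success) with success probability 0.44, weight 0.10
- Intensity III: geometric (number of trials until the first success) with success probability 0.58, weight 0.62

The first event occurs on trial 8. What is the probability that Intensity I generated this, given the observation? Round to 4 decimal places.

Posterior ∝ prior × likelihood, so P(k | x) ∝ π_k f_k(x); normalise over all components.
Evaluate each component's likelihood at the observed value:
  f_I = 0.26·(1−0.26)^7 = 0.26·0.121513 = 0.0315933
  f_II = 0.44·(1−0.44)^7 = 0.44·0.0172709 = 0.00759922
  f_III = 0.58·(1−0.58)^7 = 0.58·0.00230539 = 0.00133713
Multiply by the mixture weights:
  π_I·f_I = 0.28 × 0.0315933 = 0.00884613
  π_II·f_II = 0.10 × 0.00759922 = 0.000759922
  π_III·f_III = 0.62 × 0.00133713 = 0.000829019
Normaliser: 0.00884613 + 0.000759922 + 0.000829019 = 0.0104351
P(Intensity I | data) ≈ 0.8477

0.8477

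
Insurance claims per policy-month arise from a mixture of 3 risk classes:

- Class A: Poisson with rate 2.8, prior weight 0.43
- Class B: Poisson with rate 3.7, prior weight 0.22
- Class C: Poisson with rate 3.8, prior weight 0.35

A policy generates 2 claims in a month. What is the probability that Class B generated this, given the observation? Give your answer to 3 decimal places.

Apply Bayes' rule: the posterior for each component is proportional to its prior times its likelihood at x.
Component likelihoods at x = 2 claims:
  p_A = e^(−2.8)·2.8^2/2! = 0.238375
  p_B = e^(−3.7)·3.7^2/2! = 0.169233
  p_C = e^(−3.8)·3.8^2/2! = 0.161517
Weight by the priors:
  π_A·p_A = 0.43 × 0.238375 = 0.102501
  π_B·p_B = 0.22 × 0.169233 = 0.0372312
  π_C·p_C = 0.35 × 0.161517 = 0.0565309
Sum: 0.102501 + 0.0372312 + 0.0565309 = 0.196264
P(Class B | the observation) = 0.0372312 / 0.196264 ≈ 0.190

0.190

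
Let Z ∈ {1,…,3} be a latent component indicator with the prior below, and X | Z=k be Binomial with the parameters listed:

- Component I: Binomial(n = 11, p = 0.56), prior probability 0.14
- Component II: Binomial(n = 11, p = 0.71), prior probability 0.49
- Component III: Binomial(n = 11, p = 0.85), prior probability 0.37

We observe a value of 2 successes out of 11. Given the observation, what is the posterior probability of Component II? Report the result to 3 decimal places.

By Bayes' theorem, P(k | x) = π_k f_k(x) / Σ_j π_j f_j(x).
Binomial probabilities:
  f_I = 0.0106614
  f_II = 0.000402218
  f_III = 1.52764e-06
Prior × likelihood for each component:
  π_I·f_I = 0.14 × 0.0106614 = 0.00149259
  π_II·f_II = 0.49 × 0.000402218 = 0.000197087
  π_III·f_III = 0.37 × 1.52764e-06 = 5.65228e-07
Normaliser: 0.00149259 + 0.000197087 + 5.65228e-07 = 0.00169024
So the posterior for Component II is 0.000197087 / 0.00169024 ≈ 0.117.

0.117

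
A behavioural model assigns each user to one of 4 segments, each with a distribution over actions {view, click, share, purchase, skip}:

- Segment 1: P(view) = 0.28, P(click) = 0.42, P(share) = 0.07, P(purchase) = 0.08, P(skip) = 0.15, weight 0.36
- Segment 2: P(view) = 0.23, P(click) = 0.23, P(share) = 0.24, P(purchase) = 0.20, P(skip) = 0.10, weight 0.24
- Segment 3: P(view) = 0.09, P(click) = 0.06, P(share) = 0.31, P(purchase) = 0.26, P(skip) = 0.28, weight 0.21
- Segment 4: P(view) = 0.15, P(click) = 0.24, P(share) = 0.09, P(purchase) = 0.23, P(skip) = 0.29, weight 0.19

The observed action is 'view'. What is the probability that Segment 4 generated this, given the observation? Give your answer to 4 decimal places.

0.1401

Apply Bayes' rule: the posterior for each component is proportional to its prior times its likelihood at x.
Categorical probabilities:
  f_1 = 0.28
  f_2 = 0.23
  f_3 = 0.09
  f_4 = 0.15
Prior × likelihood for each component:
  π_1·f_1 = 0.36 × 0.28 = 0.1008
  π_2·f_2 = 0.24 × 0.23 = 0.0552
  π_3·f_3 = 0.21 × 0.09 = 0.0189
  π_4·f_4 = 0.19 × 0.15 = 0.0285
Denominator: 0.1008 + 0.0552 + 0.0189 + 0.0285 = 0.2034
Responsibility of Segment 4: 0.0285 / 0.2034 ≈ 0.1401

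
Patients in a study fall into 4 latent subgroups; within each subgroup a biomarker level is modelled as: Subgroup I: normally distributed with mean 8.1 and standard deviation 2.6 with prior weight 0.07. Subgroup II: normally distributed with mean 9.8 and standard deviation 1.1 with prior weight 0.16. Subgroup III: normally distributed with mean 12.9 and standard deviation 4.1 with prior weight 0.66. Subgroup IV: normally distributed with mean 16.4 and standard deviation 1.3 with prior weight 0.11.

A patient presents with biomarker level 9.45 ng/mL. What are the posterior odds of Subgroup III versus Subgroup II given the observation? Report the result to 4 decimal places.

The posterior odds equal the prior odds times the likelihood ratio: (w_i/w_j)·(f_i(x)/f_j(x)).
Component likelihoods at x = 9.45 ng/mL:
  f_I = 0.134089
  f_II = 0.344773
  f_III = 0.0682925
  f_IV = 1.90811e-07
Odds = (0.66/0.16) × (0.0682925/0.344773) = 4.125 × 0.198079 ≈ 0.8171

0.8171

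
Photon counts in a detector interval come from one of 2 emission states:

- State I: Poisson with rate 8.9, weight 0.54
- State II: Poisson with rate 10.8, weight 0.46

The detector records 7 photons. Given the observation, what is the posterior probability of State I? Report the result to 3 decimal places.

Posterior ∝ prior × likelihood, so P(k | x) ∝ w_k f_k(x); normalise over all components.
Poisson probabilities:
  p_I = e^(−8.9)·8.9^7/7! = 0.119696
  p_II = e^(−10.8)·10.8^7/7! = 0.0693674
Unnormalised posteriors:
  w_I·p_I = 0.54 × 0.119696 = 0.0646357
  w_II·p_II = 0.46 × 0.0693674 = 0.031909
Sum: 0.0646357 + 0.031909 = 0.0965447
Responsibility of State I: 0.0646357 / 0.0965447 ≈ 0.669

0.669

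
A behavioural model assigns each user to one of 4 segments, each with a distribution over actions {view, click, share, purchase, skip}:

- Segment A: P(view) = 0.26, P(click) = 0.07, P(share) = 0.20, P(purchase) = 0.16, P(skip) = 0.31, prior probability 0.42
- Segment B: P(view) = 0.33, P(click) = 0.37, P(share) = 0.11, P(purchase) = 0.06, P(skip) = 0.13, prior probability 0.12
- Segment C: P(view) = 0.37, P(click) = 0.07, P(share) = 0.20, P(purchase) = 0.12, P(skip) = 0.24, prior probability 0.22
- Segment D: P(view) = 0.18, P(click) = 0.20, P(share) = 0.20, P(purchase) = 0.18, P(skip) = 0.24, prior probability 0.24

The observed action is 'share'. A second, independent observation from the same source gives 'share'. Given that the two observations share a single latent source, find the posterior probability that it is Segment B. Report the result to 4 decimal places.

0.0396

Posterior ∝ prior × likelihood, so P(k | x) ∝ π_k f_k(x); normalise over all components.
Since both observations come from the same component, the likelihood for component k is f_k(x₁)·f_k(x₂).
  f_A = [0.2] × [0.2] = 0.04
  f_B = [0.11] × [0.11] = 0.0121
  f_C = [0.2] × [0.2] = 0.04
  f_D = [0.2] × [0.2] = 0.04
Weight by the priors:
  π_A·f_A = 0.42 × 0.04 = 0.0168
  π_B·f_B = 0.12 × 0.0121 = 0.001452
  π_C·f_C = 0.22 × 0.04 = 0.0088
  π_D·f_D = 0.24 × 0.04 = 0.0096
Denominator: 0.0168 + 0.001452 + 0.0088 + 0.0096 = 0.036652
P(Segment B | data) ≈ 0.0396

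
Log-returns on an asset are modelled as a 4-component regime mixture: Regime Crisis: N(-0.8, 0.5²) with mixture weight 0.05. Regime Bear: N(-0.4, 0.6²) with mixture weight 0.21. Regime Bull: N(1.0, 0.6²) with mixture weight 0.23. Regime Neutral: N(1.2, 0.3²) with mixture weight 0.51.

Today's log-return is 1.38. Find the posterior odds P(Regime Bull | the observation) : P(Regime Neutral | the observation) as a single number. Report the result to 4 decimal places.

0.2209

Posterior odds = (w_i f_i(x)) / (w_j f_j(x)); the normalising sum cancels.
Normal densities:
  L_Crisis = 5.94371e-05
  L_Bear = 0.00815872
  L_Bull = 0.544075
  L_Neutral = 1.11075
Odds = (0.23/0.51) × (0.544075/1.11075) = 0.45098 × 0.489827 ≈ 0.2209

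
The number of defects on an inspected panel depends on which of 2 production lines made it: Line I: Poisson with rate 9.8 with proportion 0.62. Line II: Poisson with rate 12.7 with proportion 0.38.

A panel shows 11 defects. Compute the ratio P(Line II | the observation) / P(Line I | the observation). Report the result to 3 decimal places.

0.584

Only the two components matter; the odds are (P(Z=i) f_i(x)) / (P(Z=j) f_j(x)).
Evaluate each component's likelihood at the observed value:
  p_I = 0.111236
  p_II = 0.105961
Posterior odds = (P(Z=II)·p_II) / (P(Z=I)·p_I) = (0.38·0.105961) / (0.62·0.111236) = 0.0402651 / 0.0689663 ≈ 0.584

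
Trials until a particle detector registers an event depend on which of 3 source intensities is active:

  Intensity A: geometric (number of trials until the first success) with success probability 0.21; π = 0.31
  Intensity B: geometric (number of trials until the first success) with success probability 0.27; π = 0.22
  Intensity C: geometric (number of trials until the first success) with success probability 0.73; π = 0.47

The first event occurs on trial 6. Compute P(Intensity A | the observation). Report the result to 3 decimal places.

0.610

Posterior ∝ prior × likelihood, so P(k | x) ∝ π_k f_k(x); normalise over all components.
Evaluate each component's likelihood at the observed value:
  L_A = 0.0646182
  L_B = 0.0559729
  L_C = 0.00104747
Multiply by the mixture weights:
  π_A·L_A = 0.31 × 0.0646182 = 0.0200316
  π_B·L_B = 0.22 × 0.0559729 = 0.012314
  π_C·L_C = 0.47 × 0.00104747 = 0.000492311
Marginal: 0.0200316 + 0.012314 + 0.000492311 = 0.032838
P(Intensity A | the observation) ≈ 0.610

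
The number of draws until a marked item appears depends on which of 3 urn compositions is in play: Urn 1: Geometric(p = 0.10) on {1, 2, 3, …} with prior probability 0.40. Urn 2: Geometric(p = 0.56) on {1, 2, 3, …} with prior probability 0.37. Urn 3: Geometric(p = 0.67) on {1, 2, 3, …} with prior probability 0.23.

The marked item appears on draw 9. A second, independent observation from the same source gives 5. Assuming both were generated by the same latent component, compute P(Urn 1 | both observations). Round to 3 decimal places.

P(component k | x) = P(Z=k)·f_k(x) / marginal(x), where marginal(x) = Σ_j P(Z=j)·f_j(x).
Since both observations come from the same component, the likelihood for component k is f_k(x₁)·f_k(x₂).
  f_1 = [0.10·(1−0.10)^8 = 0.10·0.430467 = 0.0430467] × [0.06561] = 0.0028243
  f_2 = [0.56·(1−0.56)^8 = 0.56·0.00140482 = 0.000786701] × [0.0209893] = 1.65123e-05
  f_3 = [0.67·(1−0.67)^8 = 0.67·0.000140641 = 9.42294e-05] × [0.00794567] = 7.48716e-07
Unnormalised posteriors:
  P(Z=1)·f_1 = 0.40 × 0.0028243 = 0.00112972
  P(Z=2)·f_2 = 0.37 × 1.65123e-05 = 6.10956e-06
  P(Z=3)·f_3 = 0.23 × 7.48716e-07 = 1.72205e-07
Denominator: 0.00112972 + 6.10956e-06 + 1.72205e-07 = 0.001136
Responsibility of Urn 1: 0.00112972 / 0.001136 ≈ 0.994

0.994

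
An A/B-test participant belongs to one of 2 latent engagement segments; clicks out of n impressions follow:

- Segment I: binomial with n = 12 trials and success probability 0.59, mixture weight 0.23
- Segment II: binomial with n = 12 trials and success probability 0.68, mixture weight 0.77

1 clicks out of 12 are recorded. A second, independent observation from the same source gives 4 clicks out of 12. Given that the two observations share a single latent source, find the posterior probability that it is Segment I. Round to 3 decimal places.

0.942

By Bayes' theorem, P(k | x) = π_k f_k(x) / Σ_j π_j f_j(x).
Since both observations come from the same component, the likelihood for component k is f_k(x₁)·f_k(x₂).
  L_I = [0.000389633] × [0.0478943] = 1.86612e-05
  L_II = [2.93995e-05] × [0.011637] = 3.42122e-07
Unnormalised posteriors:
  π_I·L_I = 0.23 × 1.86612e-05 = 4.29208e-06
  π_II·L_II = 0.77 × 3.42122e-07 = 2.63434e-07
Sum: 4.29208e-06 + 2.63434e-07 = 4.55551e-06
So the posterior for Segment I is 4.29208e-06 / 4.55551e-06 ≈ 0.942.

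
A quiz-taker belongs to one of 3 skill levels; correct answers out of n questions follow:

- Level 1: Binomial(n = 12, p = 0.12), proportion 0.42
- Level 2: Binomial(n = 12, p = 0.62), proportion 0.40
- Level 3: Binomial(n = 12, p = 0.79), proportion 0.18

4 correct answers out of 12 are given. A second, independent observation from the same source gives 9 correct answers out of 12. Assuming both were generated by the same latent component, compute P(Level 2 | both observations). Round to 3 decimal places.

0.985

P(component k | x) = P(Z=k)·f_k(x) / marginal(x), where marginal(x) = Σ_j P(Z=j)·f_j(x).
Since both observations come from the same component, the likelihood for component k is f_k(x₁)·f_k(x₂).
  p_1 = [0.036914] × [7.73574e-07] = 2.85557e-08
  p_2 = [0.031801] × [0.163418] = 0.00519684
  p_3 = [0.000729236] × [0.244188] = 0.000178071
Prior × likelihood for each component:
  P(Z=1)·p_1 = 0.42 × 2.85557e-08 = 1.19934e-08
  P(Z=2)·p_2 = 0.40 × 0.00519684 = 0.00207874
  P(Z=3)·p_3 = 0.18 × 0.000178071 = 3.20527e-05
Evidence: 1.19934e-08 + 0.00207874 + 3.20527e-05 = 0.0021108
P(Level 2 | x₁,x₂) = 0.00207874 / 0.0021108 ≈ 0.985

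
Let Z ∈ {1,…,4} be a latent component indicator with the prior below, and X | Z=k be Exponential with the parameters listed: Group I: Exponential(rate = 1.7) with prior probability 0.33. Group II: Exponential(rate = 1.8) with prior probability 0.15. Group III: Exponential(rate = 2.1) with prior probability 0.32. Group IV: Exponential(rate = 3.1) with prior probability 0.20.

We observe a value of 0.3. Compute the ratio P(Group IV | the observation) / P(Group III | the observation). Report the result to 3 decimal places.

Only the two components matter; the odds are (π_i f_i(x)) / (π_j f_j(x)).
Evaluate each component's likelihood at the observed value:
  p_I = 1.02084
  p_II = 1.04895
  p_III = 1.11844
  p_IV = 1.22312
0.244623 / 0.357902 ≈ 0.683

0.683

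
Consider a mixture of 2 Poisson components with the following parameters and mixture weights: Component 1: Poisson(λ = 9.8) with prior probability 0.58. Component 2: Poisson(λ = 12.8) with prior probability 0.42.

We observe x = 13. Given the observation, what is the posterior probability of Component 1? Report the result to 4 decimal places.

0.4628

By Bayes' theorem, P(k | x) = π_k f_k(x) / Σ_j π_j f_j(x).
Component likelihoods at x = 13:
  f_1 = 0.0684814
  f_2 = 0.109769
Multiply by the mixture weights:
  π_1·f_1 = 0.58 × 0.0684814 = 0.0397192
  π_2·f_2 = 0.42 × 0.109769 = 0.046103
Normaliser: 0.0397192 + 0.046103 = 0.0858222
P(Component 1 | x) = 0.0397192 / 0.0858222 ≈ 0.4628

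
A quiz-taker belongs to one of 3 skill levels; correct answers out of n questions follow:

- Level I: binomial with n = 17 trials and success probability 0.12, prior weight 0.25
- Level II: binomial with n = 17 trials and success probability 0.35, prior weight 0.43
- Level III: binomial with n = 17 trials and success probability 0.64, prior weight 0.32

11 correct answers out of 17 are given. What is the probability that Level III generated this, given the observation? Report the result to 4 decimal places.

0.9426

By Bayes' theorem, P(k | x) = π_k f_k(x) / Σ_j π_j f_j(x).
Component likelihoods at x = 11 correct answers out of 17:
  p_I = 4.27041e-07
  p_II = 0.00901175
  p_III = 0.198781
Weight by the priors:
  π_I·p_I = 0.25 × 4.27041e-07 = 1.0676e-07
  π_II·p_II = 0.43 × 0.00901175 = 0.00387505
  π_III·p_III = 0.32 × 0.198781 = 0.0636099
Denominator: 1.0676e-07 + 0.00387505 + 0.0636099 = 0.0674851
P(Level III | the observation) ≈ 0.9426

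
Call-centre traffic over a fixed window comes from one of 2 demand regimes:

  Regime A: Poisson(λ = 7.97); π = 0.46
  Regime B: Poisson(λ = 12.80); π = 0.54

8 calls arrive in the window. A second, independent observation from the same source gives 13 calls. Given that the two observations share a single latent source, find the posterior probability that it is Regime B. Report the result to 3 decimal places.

By Bayes' theorem, P(k | x) = P(Z=k) f_k(x) / Σ_j P(Z=j) f_j(x).
Since both observations come from the same component, the likelihood for component k is f_k(x₁)·f_k(x₂).
  f_A = [0.139579] × [0.0290637] = 0.00405667
  f_B = [0.0493389] × [0.109769] = 0.00541589
Unnormalised posteriors:
  P(Z=A)·f_A = 0.46 × 0.00405667 = 0.00186607
  P(Z=B)·f_B = 0.54 × 0.00541589 = 0.00292458
Sum: 0.00186607 + 0.00292458 = 0.00479065
P(Regime B | x₁,x₂) = 0.00292458 / 0.00479065 ≈ 0.610

0.610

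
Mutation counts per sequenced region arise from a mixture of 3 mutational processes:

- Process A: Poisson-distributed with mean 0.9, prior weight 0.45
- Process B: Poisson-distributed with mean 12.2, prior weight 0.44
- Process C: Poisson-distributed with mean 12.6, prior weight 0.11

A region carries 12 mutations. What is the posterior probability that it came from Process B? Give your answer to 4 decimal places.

Apply Bayes' rule: the posterior for each component is proportional to its prior times its likelihood at x.
Component likelihoods at x = 12 mutations:
  p_A = e^(−0.9)·0.9^12/12! = 2.39722e-10
  p_B = e^(−12.2)·12.2^12/12! = 0.11418
  p_C = e^(−12.6)·12.6^12/12! = 0.11272
Weight by the priors:
  π_A·p_A = 0.45 × 2.39722e-10 = 1.07875e-10
  π_B·p_B = 0.44 × 0.11418 = 0.050239
  π_C·p_C = 0.11 × 0.11272 = 0.0123991
Normaliser: 1.07875e-10 + 0.050239 + 0.0123991 = 0.0626381
Responsibility of Process B: 0.050239 / 0.0626381 ≈ 0.8021

0.8021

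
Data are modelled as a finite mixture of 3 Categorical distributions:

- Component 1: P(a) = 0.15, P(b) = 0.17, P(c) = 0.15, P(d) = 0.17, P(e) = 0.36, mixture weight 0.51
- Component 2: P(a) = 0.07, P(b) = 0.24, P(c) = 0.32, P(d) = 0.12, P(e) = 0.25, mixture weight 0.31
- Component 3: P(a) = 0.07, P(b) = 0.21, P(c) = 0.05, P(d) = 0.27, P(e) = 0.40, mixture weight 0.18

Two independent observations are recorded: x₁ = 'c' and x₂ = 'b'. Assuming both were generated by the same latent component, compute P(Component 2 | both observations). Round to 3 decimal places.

0.615

By Bayes' theorem, P(k | x) = w_k f_k(x) / Σ_j w_j f_j(x).
Since both observations come from the same component, the likelihood for component k is f_k(x₁)·f_k(x₂).
  p_1 = [P(c | comp) = 0.15] × [0.17] = 0.0255
  p_2 = [P(c | comp) = 0.32] × [0.24] = 0.0768
  p_3 = [P(c | comp) = 0.05] × [0.21] = 0.0105
Unnormalised posteriors:
  w_1·p_1 = 0.51 × 0.0255 = 0.013005
  w_2·p_2 = 0.31 × 0.0768 = 0.023808
  w_3·p_3 = 0.18 × 0.0105 = 0.00189
Sum: 0.013005 + 0.023808 + 0.00189 = 0.038703
P(Component 2 | x) ≈ 0.615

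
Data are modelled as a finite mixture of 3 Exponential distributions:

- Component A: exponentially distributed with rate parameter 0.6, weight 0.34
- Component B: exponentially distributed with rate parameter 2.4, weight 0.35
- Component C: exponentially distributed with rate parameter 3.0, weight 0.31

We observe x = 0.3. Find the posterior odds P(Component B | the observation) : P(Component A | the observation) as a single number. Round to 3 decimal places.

2.400

Since P(k|x) ∝ w_k f_k(x), the posterior odds are w_i f_i(x) / (w_j f_j(x)).
Exponential densities:
  f_A = 0.6·e^(−0.6·0.3) = 0.6·e^(−0.1800) = 0.501162
  f_B = 2.4·e^(−2.4·0.3) = 2.4·e^(−0.7200) = 1.16821
  f_C = 3.0·e^(−3.0·0.3) = 3.0·e^(−0.9000) = 1.21971
0.408872 / 0.170395 ≈ 2.400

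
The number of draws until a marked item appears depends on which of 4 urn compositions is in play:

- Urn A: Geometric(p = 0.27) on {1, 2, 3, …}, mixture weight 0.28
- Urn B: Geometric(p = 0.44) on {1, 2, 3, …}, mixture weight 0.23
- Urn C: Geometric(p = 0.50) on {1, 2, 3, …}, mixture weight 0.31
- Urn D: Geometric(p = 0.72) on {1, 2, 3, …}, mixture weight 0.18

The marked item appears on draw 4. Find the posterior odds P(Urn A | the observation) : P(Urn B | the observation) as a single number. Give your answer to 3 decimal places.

1.655

Since P(k|x) ∝ w_k f_k(x), the posterior odds are w_i f_i(x) / (w_j f_j(x)).
Component likelihoods at x = 4:
  f_A = 0.27·(1−0.27)^3 = 0.27·0.389017 = 0.105035
  f_B = 0.44·(1−0.44)^3 = 0.44·0.175616 = 0.077271
  f_C = 0.50·(1−0.50)^3 = 0.50·0.125 = 0.0625
  f_D = 0.72·(1−0.72)^3 = 0.72·0.021952 = 0.0158054
Odds = (0.28/0.23) × (0.105035/0.077271) = 1.21739 × 1.3593 ≈ 1.655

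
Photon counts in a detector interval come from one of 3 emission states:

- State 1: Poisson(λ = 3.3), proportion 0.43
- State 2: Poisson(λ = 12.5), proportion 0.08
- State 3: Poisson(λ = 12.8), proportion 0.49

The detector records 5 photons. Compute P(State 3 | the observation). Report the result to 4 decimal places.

Apply Bayes' rule: the posterior for each component is proportional to its prior times its likelihood at x.
Component likelihoods at x = 5 photons:
  L_1 = e^(−3.3)·3.3^5/5! = 0.120286
  L_2 = e^(−12.5)·12.5^5/5! = 0.00947737
  L_3 = e^(−12.8)·12.8^5/5! = 0.00790495
Prior × likelihood for each component:
  w_1·L_1 = 0.43 × 0.120286 = 0.0517232
  w_2·L_2 = 0.08 × 0.00947737 = 0.00075819
  w_3·L_3 = 0.49 × 0.00790495 = 0.00387343
Evidence: 0.0517232 + 0.00075819 + 0.00387343 = 0.0563548
P(State 3 | 5 photons) = 0.00387343 / 0.0563548 ≈ 0.0687

0.0687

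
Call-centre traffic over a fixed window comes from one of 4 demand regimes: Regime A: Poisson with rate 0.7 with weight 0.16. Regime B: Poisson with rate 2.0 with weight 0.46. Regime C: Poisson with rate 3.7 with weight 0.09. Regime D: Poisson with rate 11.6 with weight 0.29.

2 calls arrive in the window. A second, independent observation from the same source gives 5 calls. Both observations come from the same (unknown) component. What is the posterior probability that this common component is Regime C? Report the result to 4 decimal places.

P(component k | x) = P(Z=k)·f_k(x) / marginal(x), where marginal(x) = Σ_j P(Z=j)·f_j(x).
Since both observations come from the same component, the likelihood for component k is f_k(x₁)·f_k(x₂).
  f_A = [e^(−0.7)·0.7^2/2! = 0.121663] × [0.000695509] = 8.4618e-05
  f_B = [e^(−2.0)·2.0^2/2! = 0.270671] × [0.0360894] = 0.00976834
  f_C = [e^(−3.7)·3.7^2/2! = 0.169233] × [0.142869] = 0.0241781
  f_D = [e^(−11.6)·11.6^2/2! = 0.000616694] × [0.0160433] = 9.89379e-06
Unnormalised posteriors:
  P(Z=A)·f_A = 0.16 × 8.4618e-05 = 1.35389e-05
  P(Z=B)·f_B = 0.46 × 0.00976834 = 0.00449344
  P(Z=C)·f_C = 0.09 × 0.0241781 = 0.00217603
  P(Z=D)·f_D = 0.29 × 9.89379e-06 = 2.8692e-06
Evidence: 1.35389e-05 + 0.00449344 + 0.00217603 + 2.8692e-06 = 0.00668587
P(Regime C | x₁, x₂) = 0.00217603 / 0.00668587 ≈ 0.3255

0.3255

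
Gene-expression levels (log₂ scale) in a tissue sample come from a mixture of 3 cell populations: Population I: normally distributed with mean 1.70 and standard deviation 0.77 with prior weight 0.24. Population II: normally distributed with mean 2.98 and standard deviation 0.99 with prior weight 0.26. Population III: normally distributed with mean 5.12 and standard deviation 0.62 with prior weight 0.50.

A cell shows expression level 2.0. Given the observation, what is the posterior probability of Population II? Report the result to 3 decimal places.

The responsibility of component k is P(Z=k) f_k(x) divided by Σ_j P(Z=j) f_j(x).
Component likelihoods at x = 2.0:
  p_I = (1/(0.77·√(2π)))·exp(−(2.0−1.70)²/(2·0.77²)) = 0.518107·exp(-0.07590) = 0.480239
  p_II = (1/(0.99·√(2π)))·exp(−(2.0−2.98)²/(2·0.99²)) = 0.402972·exp(-0.48995) = 0.246884
  p_III = (1/(0.62·√(2π)))·exp(−(2.0−5.12)²/(2·0.62²)) = 0.643455·exp(-12.66181) = 2.03969e-06
Weight by the priors:
  P(Z=I)·p_I = 0.24 × 0.480239 = 0.115257
  P(Z=II)·p_II = 0.26 × 0.246884 = 0.0641897
  P(Z=III)·p_III = 0.50 × 2.03969e-06 = 1.01984e-06
Marginal: 0.115257 + 0.0641897 + 1.01984e-06 = 0.179448
P(Population II | 2.0) ≈ 0.358

0.358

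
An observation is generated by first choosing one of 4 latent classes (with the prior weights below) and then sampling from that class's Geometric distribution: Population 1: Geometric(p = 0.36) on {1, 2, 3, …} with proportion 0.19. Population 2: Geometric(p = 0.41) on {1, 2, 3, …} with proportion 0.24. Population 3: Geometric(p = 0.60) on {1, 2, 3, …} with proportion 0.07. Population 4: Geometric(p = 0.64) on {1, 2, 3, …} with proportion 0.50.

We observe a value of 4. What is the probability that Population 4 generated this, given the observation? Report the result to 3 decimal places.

0.268

The responsibility of component k is π_k f_k(x) divided by Σ_j π_j f_j(x).
Geometric probabilities:
  p_1 = 0.36·(1−0.36)^3 = 0.36·0.262144 = 0.0943718
  p_2 = 0.41·(1−0.41)^3 = 0.41·0.205379 = 0.0842054
  p_3 = 0.60·(1−0.60)^3 = 0.60·0.064 = 0.0384
  p_4 = 0.64·(1−0.64)^3 = 0.64·0.046656 = 0.0298598
Multiply by the mixture weights:
  π_1·p_1 = 0.19 × 0.0943718 = 0.0179306
  π_2·p_2 = 0.24 × 0.0842054 = 0.0202093
  π_3·p_3 = 0.07 × 0.0384 = 0.002688
  π_4·p_4 = 0.50 × 0.0298598 = 0.0149299
Marginal: 0.0179306 + 0.0202093 + 0.002688 + 0.0149299 = 0.0557579
P(Population 4 | data) ≈ 0.268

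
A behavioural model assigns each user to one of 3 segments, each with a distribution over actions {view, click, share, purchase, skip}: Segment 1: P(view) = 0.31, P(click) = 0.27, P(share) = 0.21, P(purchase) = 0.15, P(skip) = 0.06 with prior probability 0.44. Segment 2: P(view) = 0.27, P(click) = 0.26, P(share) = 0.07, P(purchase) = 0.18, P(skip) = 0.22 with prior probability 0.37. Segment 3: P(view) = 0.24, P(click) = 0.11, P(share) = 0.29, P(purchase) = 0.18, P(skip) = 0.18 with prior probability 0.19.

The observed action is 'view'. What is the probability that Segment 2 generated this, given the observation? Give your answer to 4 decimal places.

0.3544

Apply Bayes' rule: the posterior for each component is proportional to its prior times its likelihood at x.
Component likelihoods at x = 'view':
  p_1 = 0.31
  p_2 = 0.27
  p_3 = 0.24
Multiply by the mixture weights:
  π_1·p_1 = 0.44 × 0.31 = 0.1364
  π_2·p_2 = 0.37 × 0.27 = 0.0999
  π_3·p_3 = 0.19 × 0.24 = 0.0456
Evidence: 0.1364 + 0.0999 + 0.0456 = 0.2819
P(Segment 2 | the observation) = 0.0999 / 0.2819 ≈ 0.3544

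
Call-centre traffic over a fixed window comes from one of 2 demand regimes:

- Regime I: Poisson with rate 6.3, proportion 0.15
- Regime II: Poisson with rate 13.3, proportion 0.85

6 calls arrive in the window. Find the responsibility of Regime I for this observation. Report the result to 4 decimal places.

Apply Bayes' rule: the posterior for each component is proportional to its prior times its likelihood at x.
Component likelihoods at x = 6 calls:
  L_I = e^(−6.3)·6.3^6/6! = 0.159461
  L_II = e^(−13.3)·13.3^6/6! = 0.0128724
Prior × likelihood for each component:
  P(Z=I)·L_I = 0.15 × 0.159461 = 0.0239192
  P(Z=II)·L_II = 0.85 × 0.0128724 = 0.0109416
Denominator: 0.0239192 + 0.0109416 = 0.0348608
So the posterior for Regime I is 0.0239192 / 0.0348608 ≈ 0.6861.

0.6861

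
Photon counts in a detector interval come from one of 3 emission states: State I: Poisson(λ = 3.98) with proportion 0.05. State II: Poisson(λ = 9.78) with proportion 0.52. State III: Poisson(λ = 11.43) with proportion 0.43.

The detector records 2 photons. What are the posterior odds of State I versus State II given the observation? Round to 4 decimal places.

5.2597

Posterior odds = (w_i f_i(x)) / (w_j f_j(x)); the normalising sum cancels.
Poisson probabilities:
  p_I = 0.147994
  p_II = 0.0027055
  p_III = 0.000709703
Odds = (0.05/0.52) × (0.147994/0.0027055) = 0.0961538 × 54.7011 ≈ 5.2597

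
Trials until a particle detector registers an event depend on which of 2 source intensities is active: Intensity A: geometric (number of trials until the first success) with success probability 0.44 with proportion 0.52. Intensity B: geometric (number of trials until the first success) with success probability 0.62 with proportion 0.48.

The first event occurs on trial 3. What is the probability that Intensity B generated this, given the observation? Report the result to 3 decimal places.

The responsibility of component k is π_k f_k(x) divided by Σ_j π_j f_j(x).
Evaluate each component's likelihood at the observed value:
  L_A = 0.44·(1−0.44)^2 = 0.44·0.3136 = 0.137984
  L_B = 0.62·(1−0.62)^2 = 0.62·0.1444 = 0.089528
Weight by the priors:
  π_A·L_A = 0.52 × 0.137984 = 0.0717517
  π_B·L_B = 0.48 × 0.089528 = 0.0429734
Normaliser: 0.0717517 + 0.0429734 = 0.114725
Responsibility of Intensity B: 0.0429734 / 0.114725 ≈ 0.375

0.375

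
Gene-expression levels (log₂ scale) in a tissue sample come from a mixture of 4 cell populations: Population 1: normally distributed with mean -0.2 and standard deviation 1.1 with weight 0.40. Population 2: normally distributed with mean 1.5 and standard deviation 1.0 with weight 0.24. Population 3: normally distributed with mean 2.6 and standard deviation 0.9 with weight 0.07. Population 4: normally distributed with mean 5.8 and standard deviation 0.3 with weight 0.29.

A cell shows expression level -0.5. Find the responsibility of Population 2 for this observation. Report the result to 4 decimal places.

0.0848

Posterior ∝ prior × likelihood, so P(k | x) ∝ w_k f_k(x); normalise over all components.
Component likelihoods at x = -0.5:
  f_1 = (1/(1.1·√(2π)))·exp(−(-0.5−-0.2)²/(2·1.1²)) = 0.362675·exp(-0.03719) = 0.349435
  f_2 = (1/(1.0·√(2π)))·exp(−(-0.5−1.5)²/(2·1.0²)) = 0.398942·exp(-2.00000) = 0.053991
  f_3 = (1/(0.9·√(2π)))·exp(−(-0.5−2.6)²/(2·0.9²)) = 0.443269·exp(-5.93210) = 0.00117595
  f_4 = (1/(0.3·√(2π)))·exp(−(-0.5−5.8)²/(2·0.3²)) = 1.329808·exp(-220.50000) = 2.30068e-96
Unnormalised posteriors:
  w_1·f_1 = 0.40 × 0.349435 = 0.139774
  w_2·f_2 = 0.24 × 0.053991 = 0.0129578
  w_3·f_3 = 0.07 × 0.00117595 = 8.23167e-05
  w_4·f_4 = 0.29 × 2.30068e-96 = 6.67196e-97
Normaliser: 0.139774 + 0.0129578 + 8.23167e-05 + 6.67196e-97 = 0.152814
P(Population 2 | x) ≈ 0.0848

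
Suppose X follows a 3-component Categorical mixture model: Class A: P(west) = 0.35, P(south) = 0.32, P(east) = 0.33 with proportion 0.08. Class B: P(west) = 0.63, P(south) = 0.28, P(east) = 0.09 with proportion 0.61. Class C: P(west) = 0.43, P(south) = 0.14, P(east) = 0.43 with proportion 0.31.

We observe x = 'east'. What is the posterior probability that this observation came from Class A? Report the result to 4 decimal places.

Posterior ∝ prior × likelihood, so P(k | x) ∝ π_k f_k(x); normalise over all components.
Component likelihoods at x = 'east':
  f_A = P(east | comp) = 0.33
  f_B = P(east | comp) = 0.09
  f_C = P(east | comp) = 0.43
Multiply by the mixture weights:
  π_A·f_A = 0.08 × 0.33 = 0.0264
  π_B·f_B = 0.61 × 0.09 = 0.0549
  π_C·f_C = 0.31 × 0.43 = 0.1333
Evidence: 0.0264 + 0.0549 + 0.1333 = 0.2146
Responsibility of Class A: 0.0264 / 0.2146 ≈ 0.1230

0.1230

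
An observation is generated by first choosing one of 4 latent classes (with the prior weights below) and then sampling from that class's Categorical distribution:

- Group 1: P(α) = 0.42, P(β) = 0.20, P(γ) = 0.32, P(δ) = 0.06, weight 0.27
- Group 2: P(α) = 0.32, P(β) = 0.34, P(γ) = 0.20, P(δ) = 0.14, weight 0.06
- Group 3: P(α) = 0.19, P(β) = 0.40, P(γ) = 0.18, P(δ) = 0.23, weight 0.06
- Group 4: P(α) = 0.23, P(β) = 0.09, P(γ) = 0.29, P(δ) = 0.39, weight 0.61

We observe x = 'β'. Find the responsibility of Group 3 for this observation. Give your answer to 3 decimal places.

0.157

Posterior ∝ prior × likelihood, so P(k | x) ∝ π_k f_k(x); normalise over all components.
Component likelihoods at x = 'β':
  p_1 = P(β | comp) = 0.20
  p_2 = P(β | comp) = 0.34
  p_3 = P(β | comp) = 0.40
  p_4 = P(β | comp) = 0.09
Weight by the priors:
  π_1·p_1 = 0.27 × 0.2 = 0.054
  π_2·p_2 = 0.06 × 0.34 = 0.0204
  π_3·p_3 = 0.06 × 0.4 = 0.024
  π_4·p_4 = 0.61 × 0.09 = 0.0549
Sum: 0.054 + 0.0204 + 0.024 + 0.0549 = 0.1533
So the posterior for Group 3 is 0.024 / 0.1533 ≈ 0.157.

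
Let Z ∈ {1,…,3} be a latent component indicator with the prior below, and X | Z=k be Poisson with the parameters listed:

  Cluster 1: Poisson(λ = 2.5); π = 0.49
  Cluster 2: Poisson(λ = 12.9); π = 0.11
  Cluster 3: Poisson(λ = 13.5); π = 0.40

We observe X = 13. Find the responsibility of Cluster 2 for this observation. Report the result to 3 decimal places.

Posterior ∝ prior × likelihood, so P(k | x) ∝ P(Z=k) f_k(x); normalise over all components.
Evaluate each component's likelihood at the observed value:
  f_1 = e^(−2.5)·2.5^13/13! = 1.96428e-06
  f_2 = e^(−12.9)·12.9^13/13! = 0.109897
  f_3 = e^(−13.5)·13.5^13/13! = 0.108914
Multiply by the mixture weights:
  P(Z=1)·f_1 = 0.49 × 1.96428e-06 = 9.62498e-07
  P(Z=2)·f_2 = 0.11 × 0.109897 = 0.0120887
  P(Z=3)·f_3 = 0.40 × 0.108914 = 0.0435655
Sum: 9.62498e-07 + 0.0120887 + 0.0435655 = 0.0556552
P(Cluster 2 | data) ≈ 0.217

0.217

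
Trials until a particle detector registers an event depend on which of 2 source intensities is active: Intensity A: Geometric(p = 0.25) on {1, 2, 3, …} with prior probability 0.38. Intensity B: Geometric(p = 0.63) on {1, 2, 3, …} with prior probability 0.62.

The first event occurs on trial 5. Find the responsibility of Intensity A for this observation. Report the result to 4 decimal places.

0.8042

The responsibility of component k is π_k f_k(x) divided by Σ_j π_j f_j(x).
Component likelihoods at x = 5:
  p_A = 0.0791016
  p_B = 0.0118072
Prior × likelihood for each component:
  π_A·p_A = 0.38 × 0.0791016 = 0.0300586
  π_B·p_B = 0.62 × 0.0118072 = 0.00732047
Evidence: 0.0300586 + 0.00732047 = 0.0373791
P(Intensity A | data) = 0.0300586 / 0.0373791 ≈ 0.8042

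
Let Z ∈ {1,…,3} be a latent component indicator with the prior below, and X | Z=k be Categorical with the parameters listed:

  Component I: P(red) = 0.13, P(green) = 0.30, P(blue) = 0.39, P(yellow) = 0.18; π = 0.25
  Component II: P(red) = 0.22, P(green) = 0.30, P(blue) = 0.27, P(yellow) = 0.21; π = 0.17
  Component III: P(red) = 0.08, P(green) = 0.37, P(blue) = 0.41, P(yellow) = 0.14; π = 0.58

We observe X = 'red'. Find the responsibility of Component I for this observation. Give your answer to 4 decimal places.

The responsibility of component k is w_k f_k(x) divided by Σ_j w_j f_j(x).
Component likelihoods at x = 'red':
  L_I = 0.13
  L_II = 0.22
  L_III = 0.08
Unnormalised posteriors:
  w_I·L_I = 0.25 × 0.13 = 0.0325
  w_II·L_II = 0.17 × 0.22 = 0.0374
  w_III·L_III = 0.58 × 0.08 = 0.0464
Normaliser: 0.0325 + 0.0374 + 0.0464 = 0.1163
P(Component I | the observation) = 0.0325 / 0.1163 ≈ 0.2794

0.2794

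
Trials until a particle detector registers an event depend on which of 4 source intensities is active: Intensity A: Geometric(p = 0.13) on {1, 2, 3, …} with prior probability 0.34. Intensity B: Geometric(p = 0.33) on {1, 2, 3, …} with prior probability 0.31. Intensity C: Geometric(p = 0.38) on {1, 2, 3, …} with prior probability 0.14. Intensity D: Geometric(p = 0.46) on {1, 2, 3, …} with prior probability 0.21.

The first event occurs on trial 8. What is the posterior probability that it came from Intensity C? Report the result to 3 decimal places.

P(component k | x) = w_k·f_k(x) / marginal(x), where marginal(x) = Σ_j w_j·f_j(x).
Geometric probabilities:
  L_A = 0.13·(1−0.13)^7 = 0.13·0.377255 = 0.0490431
  L_B = 0.33·(1−0.33)^7 = 0.33·0.0606071 = 0.0200003
  L_C = 0.38·(1−0.38)^7 = 0.38·0.0352161 = 0.0133821
  L_D = 0.46·(1−0.46)^7 = 0.46·0.0133893 = 0.00615906
Unnormalised posteriors:
  w_A·L_A = 0.34 × 0.0490431 = 0.0166747
  w_B·L_B = 0.31 × 0.0200003 = 0.00620011
  w_C·L_C = 0.14 × 0.0133821 = 0.0018735
  w_D·L_D = 0.21 × 0.00615906 = 0.0012934
Marginal: 0.0166747 + 0.00620011 + 0.0018735 + 0.0012934 = 0.0260417
Responsibility of Intensity C: 0.0018735 / 0.0260417 ≈ 0.072

0.072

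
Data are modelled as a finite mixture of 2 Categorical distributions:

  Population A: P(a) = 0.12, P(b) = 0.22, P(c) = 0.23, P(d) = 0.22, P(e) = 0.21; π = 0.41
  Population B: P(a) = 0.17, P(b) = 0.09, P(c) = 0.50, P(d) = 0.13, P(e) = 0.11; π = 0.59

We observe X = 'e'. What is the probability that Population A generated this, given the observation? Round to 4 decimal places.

0.5702

The responsibility of component k is P(Z=k) f_k(x) divided by Σ_j P(Z=j) f_j(x).
Evaluate each component's likelihood at the observed value:
  f_A = P(e | comp) = 0.21
  f_B = P(e | comp) = 0.11
Weight by the priors:
  P(Z=A)·f_A = 0.41 × 0.21 = 0.0861
  P(Z=B)·f_B = 0.59 × 0.11 = 0.0649
Denominator: 0.0861 + 0.0649 = 0.151
Responsibility of Population A: 0.0861 / 0.151 ≈ 0.5702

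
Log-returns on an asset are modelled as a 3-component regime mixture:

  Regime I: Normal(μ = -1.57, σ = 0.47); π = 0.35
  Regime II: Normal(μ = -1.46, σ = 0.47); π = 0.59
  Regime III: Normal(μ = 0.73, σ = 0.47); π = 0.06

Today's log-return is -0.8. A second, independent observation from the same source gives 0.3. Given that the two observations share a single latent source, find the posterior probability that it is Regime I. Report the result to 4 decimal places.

0.0778

Apply Bayes' rule: the posterior for each component is proportional to its prior times its likelihood at x.
Since both observations come from the same component, the likelihood for component k is f_k(x₁)·f_k(x₂).
  L_I = [0.221812] × [0.00030997] = 6.8755e-05
  L_II = [0.316674] × [0.000765307] = 0.000242353
  L_III = [0.00424307] × [0.558539] = 0.00236992
Multiply by the mixture weights:
  P(Z=I)·L_I = 0.35 × 6.8755e-05 = 2.40642e-05
  P(Z=II)·L_II = 0.59 × 0.000242353 = 0.000142988
  P(Z=III)·L_III = 0.06 × 0.00236992 = 0.000142195
Denominator: 2.40642e-05 + 0.000142988 + 0.000142195 = 0.000309248
So the posterior for Regime I is 2.40642e-05 / 0.000309248 ≈ 0.0778.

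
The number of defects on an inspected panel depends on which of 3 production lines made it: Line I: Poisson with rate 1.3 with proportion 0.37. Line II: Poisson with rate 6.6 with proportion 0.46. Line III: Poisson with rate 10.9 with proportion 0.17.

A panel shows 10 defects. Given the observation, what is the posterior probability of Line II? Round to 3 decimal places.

0.569

The responsibility of component k is P(Z=k) f_k(x) divided by Σ_j P(Z=j) f_j(x).
Evaluate each component's likelihood at the observed value:
  f_I = e^(−1.3)·1.3^10/10! = 1.03535e-06
  f_II = e^(−6.6)·6.6^10/10! = 0.058794
  f_III = e^(−10.9)·10.9^10/10! = 0.120418
Weight by the priors:
  P(Z=I)·f_I = 0.37 × 1.03535e-06 = 3.8308e-07
  P(Z=II)·f_II = 0.46 × 0.058794 = 0.0270452
  P(Z=III)·f_III = 0.17 × 0.120418 = 0.0204711
Marginal: 3.8308e-07 + 0.0270452 + 0.0204711 = 0.0475167
P(Line II | data) = 0.0270452 / 0.0475167 ≈ 0.569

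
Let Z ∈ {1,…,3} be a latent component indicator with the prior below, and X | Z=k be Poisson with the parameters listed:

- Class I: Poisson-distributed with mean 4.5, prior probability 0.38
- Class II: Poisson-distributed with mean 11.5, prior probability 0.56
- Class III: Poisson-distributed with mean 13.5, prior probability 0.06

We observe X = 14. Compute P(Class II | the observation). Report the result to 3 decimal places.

0.878

The responsibility of component k is π_k f_k(x) divided by Σ_j π_j f_j(x).
Component likelihoods at x = 14:
  p_I = e^(−4.5)·4.5^14/14! = 0.000177927
  p_II = e^(−11.5)·11.5^14/14! = 0.0822195
  p_III = e^(−13.5)·13.5^14/14! = 0.105024
Weight by the priors:
  π_I·p_I = 0.38 × 0.000177927 = 6.76122e-05
  π_II·p_II = 0.56 × 0.0822195 = 0.0460429
  π_III·p_III = 0.06 × 0.105024 = 0.00630145
Sum: 6.76122e-05 + 0.0460429 + 0.00630145 = 0.052412
P(Class II | 14) ≈ 0.878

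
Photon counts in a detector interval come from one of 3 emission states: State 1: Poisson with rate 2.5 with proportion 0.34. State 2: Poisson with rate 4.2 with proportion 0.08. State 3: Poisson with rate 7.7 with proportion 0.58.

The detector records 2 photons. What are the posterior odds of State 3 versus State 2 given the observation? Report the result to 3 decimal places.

The posterior odds equal the prior odds times the likelihood ratio: (π_i/π_j)·(f_i(x)/f_j(x)).
Evaluate each component's likelihood at the observed value:
  p_1 = 0.256516
  p_2 = 0.132261
  p_3 = 0.0134241
Posterior odds = (π_3·p_3) / (π_2·p_2) = (0.58·0.0134241) / (0.08·0.132261) = 0.00778596 / 0.0105809 ≈ 0.736

0.736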